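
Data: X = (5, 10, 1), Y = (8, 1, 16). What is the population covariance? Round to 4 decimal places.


Cov = (1/n)*sum((xi-xbar)(yi-ybar))
n = 3, xbar = 16/3 ≈ 5.333333, ybar = 25/3 ≈ 8.333333
sum((xi-xbar)(yi-ybar)) = -202/3 ≈ -67.333333
Cov = -67.333333 / 3 = -202/9 ≈ -22.444444

-22.4444


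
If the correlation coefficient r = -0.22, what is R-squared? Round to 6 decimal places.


R^2 = r^2 = (-0.22)^2 = 0.0484

0.048400


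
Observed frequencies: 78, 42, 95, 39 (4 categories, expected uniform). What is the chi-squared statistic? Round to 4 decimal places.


chi2 = sum((O-E)^2/E), E = total/4
total = 254, E = 254/4 = 63.5
(78 - 63.5)^2 / 63.5 = 210.25 / 63.5 = 841/254 ≈ 3.311024
(42 - 63.5)^2 / 63.5 = 462.25 / 63.5 = 1849/254 ≈ 7.279528
(95 - 63.5)^2 / 63.5 = 992.25 / 63.5 = 3969/254 ≈ 15.625984
(39 - 63.5)^2 / 63.5 = 600.25 / 63.5 = 2401/254 ≈ 9.452756
chi2 = 4530/127 ≈ 35.669291

35.6693


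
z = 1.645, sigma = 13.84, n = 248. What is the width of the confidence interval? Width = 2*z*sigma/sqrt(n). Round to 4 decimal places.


width = 2*z*sigma/sqrt(n)
2*z*sigma = 2 * 1.645 * 13.84 = 45.5336
sqrt(248) ≈ 15.748016
width = 45.5336 / 15.748016 ≈ 2.891386

2.8914


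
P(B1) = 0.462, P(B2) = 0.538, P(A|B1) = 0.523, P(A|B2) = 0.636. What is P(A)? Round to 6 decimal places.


P(A) = P(A|B1)*P(B1) + P(A|B2)*P(B2)
P(A|B1)*P(B1) = 0.523 * 0.462 = 0.241626
P(A|B2)*P(B2) = 0.636 * 0.538 = 0.342168
P(A) = 0.241626 + 0.342168 = 0.583794

0.583794


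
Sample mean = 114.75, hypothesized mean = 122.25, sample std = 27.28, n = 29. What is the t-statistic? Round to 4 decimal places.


t = (xbar - mu0) / (s/sqrt(n))
xbar - mu0 = 114.75 - 122.25 = -7.5
sqrt(29) ≈ 5.38516481
s/sqrt(n) = 27.28 / 5.38516481 ≈ 5.06576883
t = -7.5 / 5.06576883 ≈ -1.480526

-1.4805


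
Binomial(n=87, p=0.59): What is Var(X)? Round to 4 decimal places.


Var = n*p*(1-p) = 87 * 0.59 * 0.41 = 21.0453

21.0453


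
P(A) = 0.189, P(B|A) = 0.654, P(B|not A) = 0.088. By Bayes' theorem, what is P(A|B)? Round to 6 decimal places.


P(A|B) = P(B|A)*P(A) / P(B), P(B) = P(B|A)*P(A) + P(B|not A)*P(not A)
P(B|A)*P(A) = 0.654 * 0.189 = 0.123606
P(B|not A)*P(not A) = 0.088 * 0.811 = 0.071368
P(B) = 0.123606 + 0.071368 = 0.194974
P(A|B) = 0.123606 / 0.194974 ≈ 0.63396145

0.633961


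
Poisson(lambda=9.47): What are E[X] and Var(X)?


E[X] = Var(X) = lambda = 9.47

9.47, 9.47


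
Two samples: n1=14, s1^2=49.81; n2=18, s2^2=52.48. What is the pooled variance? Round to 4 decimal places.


sp^2 = ((n1-1)*s1^2 + (n2-1)*s2^2)/(n1+n2-2)
(n1-1)*s1^2 = 13 * 49.81 = 647.53
(n2-1)*s2^2 = 17 * 52.48 = 892.16
numerator = 647.53 + 892.16 = 1539.69
n1+n2-2 = 30
sp^2 = 1539.69 / 30 = 51.323

51.3230


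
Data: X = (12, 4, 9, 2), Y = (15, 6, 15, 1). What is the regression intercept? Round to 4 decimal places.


a = ybar - b*xbar, where b = sum((xi-xbar)(yi-ybar)) / sum((xi-xbar)^2)
n = 4, xbar = 27/4 = 6.75, ybar = 37/4 = 9.25
Sxy = sum((xi-xbar)(yi-ybar)) = 91.25
Sxx = sum((xi-xbar)^2) = 62.75
b = Sxy / Sxx = 365/251 ≈ 1.454183
a = 9.25 - 1.454183 * 6.75 = -142/251 ≈ -0.565737

-0.5657


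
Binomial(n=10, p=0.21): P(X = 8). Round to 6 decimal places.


P = C(n,k) * p^k * (1-p)^(n-k)
C(10,8) = 45
p^k = 0.21^8 ≈ 0.000003782286
(1-p)^(n-k) = 0.79^2 = 0.6241
P = 45 * 0.000003782286 * 0.6241 ≈ 0.000106

0.000106


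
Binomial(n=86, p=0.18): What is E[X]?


E[X] = n*p = 86 * 0.18 = 15.48

15.48


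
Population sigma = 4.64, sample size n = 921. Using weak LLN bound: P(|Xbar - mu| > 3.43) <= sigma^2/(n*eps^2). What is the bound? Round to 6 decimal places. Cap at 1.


bound = min(1, sigma^2/(n*eps^2))
sigma^2 = 4.64^2 = 21.5296
n*eps^2 = 921 * 3.43^2 = 921 * 11.7649 = 10835.4729
sigma^2/(n*eps^2) = 21.5296 / 10835.4729 ≈ 0.00198696

0.001987


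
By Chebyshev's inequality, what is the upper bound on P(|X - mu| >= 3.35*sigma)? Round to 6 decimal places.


P <= 1/k^2
k^2 = 3.35^2 = 11.2225
1/k^2 = 1 / 11.2225 = 400/4489 ≈ 0.08910671

0.089107


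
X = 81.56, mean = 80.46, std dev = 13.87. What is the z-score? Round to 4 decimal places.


z = (X - mu) / sigma
X - mu = 81.56 - 80.46 = 1.1
z = 1.1 / 13.87 = 110/1387 ≈ 0.079308

0.0793


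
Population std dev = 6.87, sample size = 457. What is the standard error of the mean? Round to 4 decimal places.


SE = sigma / sqrt(n)
sqrt(457) ≈ 21.377558
SE = 6.87 / 21.377558 ≈ 0.321365

0.3214


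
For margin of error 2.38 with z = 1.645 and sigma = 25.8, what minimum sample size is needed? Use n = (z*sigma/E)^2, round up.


z*sigma/E = 1.645 * 25.8 / 2.38 = 6063/340 ≈ 17.832353
(z*sigma/E)^2 ≈ 317.992811
round up: n = 318

318


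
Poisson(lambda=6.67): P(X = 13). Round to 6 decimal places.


P = e^(-lam) * lam^k / k!
e^(-6.67) ≈ 0.001268399
lam^k = 6.67^13 ≈ 51717299676.605115
k! = 13! = 6227020800
P = 0.001268399 * 51717299676.605115 / 6227020800 ≈ 0.010534

0.010534


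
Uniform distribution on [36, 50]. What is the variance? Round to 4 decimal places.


Var = (b-a)^2 / 12
(b-a)^2 = (50 - 36)^2 = 196
Var = 196/12 ≈ 16.333333

16.3333


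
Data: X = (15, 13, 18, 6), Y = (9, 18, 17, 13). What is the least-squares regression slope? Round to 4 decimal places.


b = sum((xi-xbar)(yi-ybar)) / sum((xi-xbar)^2)
n = 4, xbar = 52/4 = 13, ybar = 57/4 = 14.25
Sxy = sum((xi-xbar)(yi-ybar)) = 12
Sxx = sum((xi-xbar)^2) = 78
b = Sxy / Sxx = 2/13 ≈ 0.153846

0.1538


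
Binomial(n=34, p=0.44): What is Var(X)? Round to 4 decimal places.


Var = n*p*(1-p) = 34 * 0.44 * 0.56 = 8.3776

8.3776


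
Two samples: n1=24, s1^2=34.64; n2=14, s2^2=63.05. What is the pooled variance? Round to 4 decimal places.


sp^2 = ((n1-1)*s1^2 + (n2-1)*s2^2)/(n1+n2-2)
(n1-1)*s1^2 = 23 * 34.64 = 796.72
(n2-1)*s2^2 = 13 * 63.05 = 819.65
numerator = 796.72 + 819.65 = 1616.37
n1+n2-2 = 36
sp^2 = 1616.37 / 36 = 53879/1200 ≈ 44.899167

44.8992


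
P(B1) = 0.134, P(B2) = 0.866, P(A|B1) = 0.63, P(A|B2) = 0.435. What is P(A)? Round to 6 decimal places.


P(A) = P(A|B1)*P(B1) + P(A|B2)*P(B2)
P(A|B1)*P(B1) = 0.63 * 0.134 = 0.08442
P(A|B2)*P(B2) = 0.435 * 0.866 = 0.37671
P(A) = 0.08442 + 0.37671 = 0.46113

0.461130


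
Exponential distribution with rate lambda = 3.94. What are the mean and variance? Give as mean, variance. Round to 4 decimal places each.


mean = 1/lam, var = 1/lam^2
mean = 1 / 3.94 = 50/197 ≈ 0.253807
lam^2 = 3.94^2 = 15.5236
var = 1 / 15.5236 ≈ 0.064418

0.2538, 0.0644


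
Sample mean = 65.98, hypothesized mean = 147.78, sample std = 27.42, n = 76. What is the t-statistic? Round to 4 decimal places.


t = (xbar - mu0) / (s/sqrt(n))
xbar - mu0 = 65.98 - 147.78 = -81.8
sqrt(76) ≈ 8.71779789
s/sqrt(n) = 27.42 / 8.71779789 ≈ 3.14528971
t = -81.8 / 3.14528971 ≈ -26.007143

-26.0071


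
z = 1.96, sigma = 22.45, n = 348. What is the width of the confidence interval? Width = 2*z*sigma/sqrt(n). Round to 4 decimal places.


width = 2*z*sigma/sqrt(n)
2*z*sigma = 2 * 1.96 * 22.45 = 88.004
sqrt(348) ≈ 18.654758
width = 88.004 / 18.654758 ≈ 4.717510

4.7175


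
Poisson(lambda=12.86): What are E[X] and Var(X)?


E[X] = Var(X) = lambda = 12.86

12.86, 12.86


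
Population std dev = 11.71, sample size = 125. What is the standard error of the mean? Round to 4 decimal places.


SE = sigma / sqrt(n)
sqrt(125) ≈ 11.180340
SE = 11.71 / 11.180340 ≈ 1.047374

1.0474


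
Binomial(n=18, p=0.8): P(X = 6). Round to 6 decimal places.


P = C(n,k) * p^k * (1-p)^(n-k)
C(18,6) = 18564
p^k = 0.8^6 = 0.262144
(1-p)^(n-k) = 0.2^12 = 0.000000004096
P = 18564 * 0.262144 * 0.000000004096 ≈ 0.000020

0.000020


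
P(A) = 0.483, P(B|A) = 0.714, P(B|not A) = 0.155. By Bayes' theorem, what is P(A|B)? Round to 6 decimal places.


P(A|B) = P(B|A)*P(A) / P(B), P(B) = P(B|A)*P(A) + P(B|not A)*P(not A)
P(B|A)*P(A) = 0.714 * 0.483 = 0.344862
P(B|not A)*P(not A) = 0.155 * 0.517 = 0.080135
P(B) = 0.344862 + 0.080135 = 0.424997
P(A|B) = 0.344862 / 0.424997 ≈ 0.81144573

0.811446


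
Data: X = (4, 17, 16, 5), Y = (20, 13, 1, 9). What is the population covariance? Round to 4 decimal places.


Cov = (1/n)*sum((xi-xbar)(yi-ybar))
n = 4, xbar = 42/4 = 10.5, ybar = 43/4 = 10.75
sum((xi-xbar)(yi-ybar)) = -89.5
Cov = -89.5 / 4 = -22.375

-22.3750


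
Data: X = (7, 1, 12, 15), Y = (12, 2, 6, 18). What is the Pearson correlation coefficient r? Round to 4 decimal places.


r = sum((xi-xbar)(yi-ybar)) / sqrt(sum((xi-xbar)^2) * sum((yi-ybar)^2))
n = 4, xbar = 35/4 = 8.75, ybar = 38/4 = 9.5
Sxy = sum((xi-xbar)(yi-ybar)) = 95.5
Sxx = sum((xi-xbar)^2) = 112.75
Syy = sum((yi-ybar)^2) = 147
sqrt(Sxx*Syy) ≈ 128.741019
r = Sxy / sqrt(Sxx*Syy) = 95.5 / 128.741019 ≈ 0.741799

0.7418


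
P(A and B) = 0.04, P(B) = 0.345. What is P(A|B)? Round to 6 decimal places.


P(A|B) = P(A and B) / P(B) = 0.04 / 0.345 = 8/69 ≈ 0.11594203

0.115942


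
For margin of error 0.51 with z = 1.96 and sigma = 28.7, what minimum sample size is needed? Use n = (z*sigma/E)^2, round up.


z*sigma/E = 1.96 * 28.7 / 0.51 = 28126/255 ≈ 110.298039
(z*sigma/E)^2 ≈ 12165.657455
round up: n = 12166

12166


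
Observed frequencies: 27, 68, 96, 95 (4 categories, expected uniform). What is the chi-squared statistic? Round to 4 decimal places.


chi2 = sum((O-E)^2/E), E = total/4
total = 286, E = 286/4 = 71.5
(27 - 71.5)^2 / 71.5 = 1980.25 / 71.5 = 7921/286 ≈ 27.695804
(68 - 71.5)^2 / 71.5 = 12.25 / 71.5 = 49/286 ≈ 0.171329
(96 - 71.5)^2 / 71.5 = 600.25 / 71.5 = 2401/286 ≈ 8.395105
(95 - 71.5)^2 / 71.5 = 552.25 / 71.5 = 2209/286 ≈ 7.723776
chi2 = 6290/143 ≈ 43.986014

43.9860


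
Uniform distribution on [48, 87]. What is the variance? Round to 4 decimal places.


Var = (b-a)^2 / 12
(b-a)^2 = (87 - 48)^2 = 1521
Var = 1521/12 = 126.75

126.7500


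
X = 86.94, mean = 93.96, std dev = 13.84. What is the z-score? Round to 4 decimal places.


z = (X - mu) / sigma
X - mu = 86.94 - 93.96 = -7.02
z = -7.02 / 13.84 = -351/692 ≈ -0.507225

-0.5072


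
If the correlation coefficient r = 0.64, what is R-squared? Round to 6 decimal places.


R^2 = r^2 = (0.64)^2 = 0.4096

0.409600


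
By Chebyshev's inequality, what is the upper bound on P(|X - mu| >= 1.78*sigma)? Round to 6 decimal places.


P <= 1/k^2
k^2 = 1.78^2 = 3.1684
1/k^2 = 1 / 3.1684 = 2500/7921 ≈ 0.31561672

0.315617


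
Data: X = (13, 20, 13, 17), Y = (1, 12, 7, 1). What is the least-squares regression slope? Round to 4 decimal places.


b = sum((xi-xbar)(yi-ybar)) / sum((xi-xbar)^2)
n = 4, xbar = 63/4 = 15.75, ybar = 21/4 = 5.25
Sxy = sum((xi-xbar)(yi-ybar)) = 30.25
Sxx = sum((xi-xbar)^2) = 34.75
b = Sxy / Sxx = 121/139 ≈ 0.870504

0.8705


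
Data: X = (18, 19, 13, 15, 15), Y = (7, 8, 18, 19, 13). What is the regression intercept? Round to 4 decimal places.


a = ybar - b*xbar, where b = sum((xi-xbar)(yi-ybar)) / sum((xi-xbar)^2)
n = 5, xbar = 80/5 = 16, ybar = 65/5 = 13
Sxy = sum((xi-xbar)(yi-ybar)) = -48
Sxx = sum((xi-xbar)^2) = 24
b = Sxy / Sxx = -2
a = 13 - (-2) * 16 = 45

45.0000


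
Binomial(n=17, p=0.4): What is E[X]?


E[X] = n*p = 17 * 0.4 = 6.8

6.8


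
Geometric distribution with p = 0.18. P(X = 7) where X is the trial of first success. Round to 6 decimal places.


P = (1-p)^(k-1) * p
(1-p)^(k-1) = 0.82^6 ≈ 0.3040067
P = 0.3040067 * 0.18 ≈ 0.05472120

0.054721


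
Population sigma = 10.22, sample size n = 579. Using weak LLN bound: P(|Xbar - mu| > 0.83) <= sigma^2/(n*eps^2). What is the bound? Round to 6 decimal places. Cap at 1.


bound = min(1, sigma^2/(n*eps^2))
sigma^2 = 10.22^2 = 104.4484
n*eps^2 = 579 * 0.83^2 = 579 * 0.6889 = 398.8731
sigma^2/(n*eps^2) = 104.4484 / 398.8731 ≈ 0.26185872

0.261859


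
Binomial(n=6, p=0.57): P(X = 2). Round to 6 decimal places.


P = C(n,k) * p^k * (1-p)^(n-k)
C(6,2) = 15
p^k = 0.57^2 = 0.3249
(1-p)^(n-k) = 0.43^4 = 0.03418801
P = 15 * 0.3249 * 0.03418801 ≈ 0.166615

0.166615


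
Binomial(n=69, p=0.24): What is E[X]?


E[X] = n*p = 69 * 0.24 = 16.56

16.56


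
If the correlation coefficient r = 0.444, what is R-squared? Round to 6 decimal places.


R^2 = r^2 = (0.444)^2 = 0.197136

0.197136


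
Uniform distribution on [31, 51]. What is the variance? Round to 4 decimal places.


Var = (b-a)^2 / 12
(b-a)^2 = (51 - 31)^2 = 400
Var = 400/12 ≈ 33.333333

33.3333


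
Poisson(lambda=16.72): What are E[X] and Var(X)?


E[X] = Var(X) = lambda = 16.72

16.72, 16.72


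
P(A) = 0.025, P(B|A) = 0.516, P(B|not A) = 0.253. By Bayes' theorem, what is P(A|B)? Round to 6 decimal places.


P(A|B) = P(B|A)*P(A) / P(B), P(B) = P(B|A)*P(A) + P(B|not A)*P(not A)
P(B|A)*P(A) = 0.516 * 0.025 = 0.0129
P(B|not A)*P(not A) = 0.253 * 0.975 = 0.246675
P(B) = 0.0129 + 0.246675 = 0.259575
P(A|B) = 0.0129 / 0.259575 = 172/3461 ≈ 0.04969662

0.049697


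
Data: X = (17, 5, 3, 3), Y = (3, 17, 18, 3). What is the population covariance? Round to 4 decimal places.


Cov = (1/n)*sum((xi-xbar)(yi-ybar))
n = 4, xbar = 28/4 = 7, ybar = 41/4 = 10.25
sum((xi-xbar)(yi-ybar)) = -88
Cov = -88 / 4 = -22

-22.0000


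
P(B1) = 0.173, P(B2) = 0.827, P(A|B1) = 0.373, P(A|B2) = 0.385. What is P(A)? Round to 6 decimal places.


P(A) = P(A|B1)*P(B1) + P(A|B2)*P(B2)
P(A|B1)*P(B1) = 0.373 * 0.173 = 0.064529
P(A|B2)*P(B2) = 0.385 * 0.827 = 0.318395
P(A) = 0.064529 + 0.318395 = 0.382924

0.382924


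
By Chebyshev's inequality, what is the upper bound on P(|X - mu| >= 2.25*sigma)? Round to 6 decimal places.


P <= 1/k^2
k^2 = 2.25^2 = 5.0625
1/k^2 = 1 / 5.0625 = 16/81 ≈ 0.19753086

0.197531


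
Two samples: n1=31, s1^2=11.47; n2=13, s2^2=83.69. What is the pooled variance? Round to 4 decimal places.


sp^2 = ((n1-1)*s1^2 + (n2-1)*s2^2)/(n1+n2-2)
(n1-1)*s1^2 = 30 * 11.47 = 344.1
(n2-1)*s2^2 = 12 * 83.69 = 1004.28
numerator = 344.1 + 1004.28 = 1348.38
n1+n2-2 = 42
sp^2 = 1348.38 / 42 = 22473/700 ≈ 32.104286

32.1043


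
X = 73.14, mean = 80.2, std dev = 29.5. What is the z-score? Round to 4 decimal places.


z = (X - mu) / sigma
X - mu = 73.14 - 80.2 = -7.06
z = -7.06 / 29.5 = -353/1475 ≈ -0.239322

-0.2393


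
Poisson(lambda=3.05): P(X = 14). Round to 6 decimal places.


P = e^(-lam) * lam^k / k!
e^(-3.05) ≈ 0.04735892
lam^k = 3.05^14 ≈ 6028340.169288
k! = 14! = 87178291200
P = 0.04735892 * 6028340.169288 / 87178291200 ≈ 0.000003

0.000003


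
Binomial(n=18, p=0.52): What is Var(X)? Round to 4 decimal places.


Var = n*p*(1-p) = 18 * 0.52 * 0.48 = 4.4928

4.4928


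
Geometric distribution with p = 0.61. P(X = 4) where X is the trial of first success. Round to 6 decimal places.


P = (1-p)^(k-1) * p
(1-p)^(k-1) = 0.39^3 = 0.059319
P = 0.059319 * 0.61 = 0.03618459

0.036185


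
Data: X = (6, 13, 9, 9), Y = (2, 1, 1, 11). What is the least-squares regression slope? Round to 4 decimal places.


b = sum((xi-xbar)(yi-ybar)) / sum((xi-xbar)^2)
n = 4, xbar = 37/4 = 9.25, ybar = 15/4 = 3.75
Sxy = sum((xi-xbar)(yi-ybar)) = -5.75
Sxx = sum((xi-xbar)^2) = 24.75
b = Sxy / Sxx = -23/99 ≈ -0.232323

-0.2323


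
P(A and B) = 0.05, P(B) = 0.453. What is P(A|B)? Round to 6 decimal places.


P(A|B) = P(A and B) / P(B) = 0.05 / 0.453 = 50/453 ≈ 0.11037528

0.110375


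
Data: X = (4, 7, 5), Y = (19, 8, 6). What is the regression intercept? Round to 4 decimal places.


a = ybar - b*xbar, where b = sum((xi-xbar)(yi-ybar)) / sum((xi-xbar)^2)
n = 3, xbar = 16/3 ≈ 5.333333, ybar = 33/3 = 11
Sxy = sum((xi-xbar)(yi-ybar)) = -14
Sxx = sum((xi-xbar)^2) = 14/3 ≈ 4.666667
b = Sxy / Sxx = -3
a = 11 - (-3) * 5.333333 = 27

27.0000


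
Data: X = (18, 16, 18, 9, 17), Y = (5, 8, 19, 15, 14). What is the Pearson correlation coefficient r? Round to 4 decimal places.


r = sum((xi-xbar)(yi-ybar)) / sqrt(sum((xi-xbar)^2) * sum((yi-ybar)^2))
n = 5, xbar = 78/5 = 15.6, ybar = 61/5 = 12.2
Sxy = sum((xi-xbar)(yi-ybar)) = -18.6
Sxx = sum((xi-xbar)^2) = 57.2
Syy = sum((yi-ybar)^2) = 126.8
sqrt(Sxx*Syy) ≈ 85.164312
r = Sxy / sqrt(Sxx*Syy) = -18.6 / 85.164312 ≈ -0.218401

-0.2184


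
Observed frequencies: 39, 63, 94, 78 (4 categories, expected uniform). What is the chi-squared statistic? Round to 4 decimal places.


chi2 = sum((O-E)^2/E), E = total/4
total = 274, E = 274/4 = 68.5
(39 - 68.5)^2 / 68.5 = 870.25 / 68.5 = 3481/274 ≈ 12.704380
(63 - 68.5)^2 / 68.5 = 30.25 / 68.5 = 121/274 ≈ 0.441606
(94 - 68.5)^2 / 68.5 = 650.25 / 68.5 = 2601/274 ≈ 9.492701
(78 - 68.5)^2 / 68.5 = 90.25 / 68.5 = 361/274 ≈ 1.317518
chi2 = 3282/137 ≈ 23.956204

23.9562


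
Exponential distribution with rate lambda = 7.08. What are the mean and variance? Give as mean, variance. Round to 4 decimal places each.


mean = 1/lam, var = 1/lam^2
mean = 1 / 7.08 = 25/177 ≈ 0.141243
lam^2 = 7.08^2 = 50.1264
var = 1 / 50.1264 ≈ 0.019950

0.1412, 0.0199


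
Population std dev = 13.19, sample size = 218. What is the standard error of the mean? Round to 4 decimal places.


SE = sigma / sqrt(n)
sqrt(218) ≈ 14.764823
SE = 13.19 / 14.764823 ≈ 0.893340

0.8933


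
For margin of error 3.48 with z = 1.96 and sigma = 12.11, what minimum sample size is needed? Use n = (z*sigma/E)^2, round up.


z*sigma/E = 1.96 * 12.11 / 3.48 = 59339/8700 ≈ 6.820575
(z*sigma/E)^2 ≈ 46.520239
round up: n = 47

47


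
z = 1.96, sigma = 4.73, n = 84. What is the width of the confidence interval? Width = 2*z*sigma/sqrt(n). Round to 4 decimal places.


width = 2*z*sigma/sqrt(n)
2*z*sigma = 2 * 1.96 * 4.73 = 18.5416
sqrt(84) ≈ 9.165151
width = 18.5416 / 9.165151 ≈ 2.023054

2.0231


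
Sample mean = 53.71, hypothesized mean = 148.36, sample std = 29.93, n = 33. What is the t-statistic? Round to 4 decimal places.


t = (xbar - mu0) / (s/sqrt(n))
xbar - mu0 = 53.71 - 148.36 = -94.65
sqrt(33) ≈ 5.74456265
s/sqrt(n) = 29.93 / 5.74456265 ≈ 5.21014424
t = -94.65 / 5.21014424 ≈ -18.166484

-18.1665


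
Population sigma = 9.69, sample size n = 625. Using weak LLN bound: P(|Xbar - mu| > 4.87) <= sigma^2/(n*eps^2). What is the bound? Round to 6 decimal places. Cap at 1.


bound = min(1, sigma^2/(n*eps^2))
sigma^2 = 9.69^2 = 93.8961
n*eps^2 = 625 * 4.87^2 = 625 * 23.7169 = 14823.0625
sigma^2/(n*eps^2) = 93.8961 / 14823.0625 ≈ 0.00633446

0.006334


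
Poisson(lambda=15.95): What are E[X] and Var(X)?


E[X] = Var(X) = lambda = 15.95

15.95, 15.95


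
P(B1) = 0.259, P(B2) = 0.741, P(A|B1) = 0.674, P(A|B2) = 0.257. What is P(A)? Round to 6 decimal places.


P(A) = P(A|B1)*P(B1) + P(A|B2)*P(B2)
P(A|B1)*P(B1) = 0.674 * 0.259 = 0.174566
P(A|B2)*P(B2) = 0.257 * 0.741 = 0.190437
P(A) = 0.174566 + 0.190437 = 0.365003

0.365003


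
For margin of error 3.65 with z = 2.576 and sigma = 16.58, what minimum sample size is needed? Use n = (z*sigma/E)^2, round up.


z*sigma/E = 2.576 * 16.58 / 3.65 ≈ 11.701392
(z*sigma/E)^2 ≈ 136.922570
round up: n = 137

137


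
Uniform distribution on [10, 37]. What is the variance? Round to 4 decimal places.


Var = (b-a)^2 / 12
(b-a)^2 = (37 - 10)^2 = 729
Var = 729/12 = 60.75

60.7500


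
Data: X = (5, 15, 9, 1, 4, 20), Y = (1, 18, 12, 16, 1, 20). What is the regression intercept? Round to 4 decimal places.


a = ybar - b*xbar, where b = sum((xi-xbar)(yi-ybar)) / sum((xi-xbar)^2)
n = 6, xbar = 54/6 = 9, ybar = 68/6 = 34/3 ≈ 11.333333
Sxy = sum((xi-xbar)(yi-ybar)) = 191
Sxx = sum((xi-xbar)^2) = 262
b = Sxy / Sxx = 191/262 ≈ 0.729008
a = 11.333333 - 0.729008 * 9 = 3751/786 ≈ 4.772265

4.7723


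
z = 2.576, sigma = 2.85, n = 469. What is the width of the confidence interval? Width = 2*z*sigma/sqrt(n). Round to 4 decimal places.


width = 2*z*sigma/sqrt(n)
2*z*sigma = 2 * 2.576 * 2.85 = 14.6832
sqrt(469) ≈ 21.656408
width = 14.6832 / 21.656408 ≈ 0.678007

0.6780


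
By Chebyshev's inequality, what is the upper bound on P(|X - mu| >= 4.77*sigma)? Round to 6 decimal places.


P <= 1/k^2
k^2 = 4.77^2 = 22.7529
1/k^2 = 1 / 22.7529 ≈ 0.04395044

0.043950


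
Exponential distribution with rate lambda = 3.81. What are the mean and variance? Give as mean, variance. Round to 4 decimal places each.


mean = 1/lam, var = 1/lam^2
mean = 1 / 3.81 = 100/381 ≈ 0.262467
lam^2 = 3.81^2 = 14.5161
var = 1 / 14.5161 ≈ 0.068889

0.2625, 0.0689


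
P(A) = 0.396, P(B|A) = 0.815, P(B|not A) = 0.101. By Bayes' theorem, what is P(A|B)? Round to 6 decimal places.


P(A|B) = P(B|A)*P(A) / P(B), P(B) = P(B|A)*P(A) + P(B|not A)*P(not A)
P(B|A)*P(A) = 0.815 * 0.396 = 0.32274
P(B|not A)*P(not A) = 0.101 * 0.604 = 0.061004
P(B) = 0.32274 + 0.061004 = 0.383744
P(A|B) = 0.32274 / 0.383744 ≈ 0.84102944

0.841029


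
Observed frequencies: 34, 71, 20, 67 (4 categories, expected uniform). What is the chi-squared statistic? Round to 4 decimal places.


chi2 = sum((O-E)^2/E), E = total/4
total = 192, E = 192/4 = 48
(34 - 48)^2 / 48 = 196 / 48 = 49/12 ≈ 4.083333
(71 - 48)^2 / 48 = 529 / 48 = 529/48 ≈ 11.020833
(20 - 48)^2 / 48 = 784 / 48 = 49/3 ≈ 16.333333
(67 - 48)^2 / 48 = 361 / 48 = 361/48 ≈ 7.520833
chi2 = 935/24 ≈ 38.958333

38.9583


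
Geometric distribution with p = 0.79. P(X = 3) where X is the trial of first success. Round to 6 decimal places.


P = (1-p)^(k-1) * p
(1-p)^(k-1) = 0.21^2 = 0.0441
P = 0.0441 * 0.79 = 0.034839

0.034839


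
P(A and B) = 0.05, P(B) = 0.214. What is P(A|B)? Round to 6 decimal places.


P(A|B) = P(A and B) / P(B) = 0.05 / 0.214 = 25/107 ≈ 0.23364486

0.233645


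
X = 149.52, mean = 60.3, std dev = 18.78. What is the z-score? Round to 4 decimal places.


z = (X - mu) / sigma
X - mu = 149.52 - 60.3 = 89.22
z = 89.22 / 18.78 = 1487/313 ≈ 4.750799

4.7508


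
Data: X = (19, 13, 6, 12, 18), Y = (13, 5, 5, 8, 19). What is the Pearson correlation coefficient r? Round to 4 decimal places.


r = sum((xi-xbar)(yi-ybar)) / sqrt(sum((xi-xbar)^2) * sum((yi-ybar)^2))
n = 5, xbar = 68/5 = 13.6, ybar = 50/5 = 10
Sxy = sum((xi-xbar)(yi-ybar)) = 100
Sxx = sum((xi-xbar)^2) = 109.2
Syy = sum((yi-ybar)^2) = 144
sqrt(Sxx*Syy) ≈ 125.398565
r = Sxy / sqrt(Sxx*Syy) = 100 / 125.398565 ≈ 0.797457

0.7975


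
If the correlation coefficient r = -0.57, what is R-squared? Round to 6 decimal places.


R^2 = r^2 = (-0.57)^2 = 0.3249

0.324900


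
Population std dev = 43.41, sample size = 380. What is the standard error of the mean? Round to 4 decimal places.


SE = sigma / sqrt(n)
sqrt(380) ≈ 19.493589
SE = 43.41 / 19.493589 ≈ 2.226886

2.2269


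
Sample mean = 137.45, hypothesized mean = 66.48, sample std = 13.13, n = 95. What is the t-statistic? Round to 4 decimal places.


t = (xbar - mu0) / (s/sqrt(n))
xbar - mu0 = 137.45 - 66.48 = 70.97
sqrt(95) ≈ 9.74679434
s/sqrt(n) = 13.13 / 9.74679434 ≈ 1.34710958
t = 70.97 / 1.34710958 ≈ 52.683168

52.6832


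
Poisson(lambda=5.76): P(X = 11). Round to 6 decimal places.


P = e^(-lam) * lam^k / k!
e^(-5.76) ≈ 0.003151112
lam^k = 5.76^11 ≈ 231551350.147619
k! = 11! = 39916800
P = 0.003151112 * 231551350.147619 / 39916800 ≈ 0.018279

0.018279


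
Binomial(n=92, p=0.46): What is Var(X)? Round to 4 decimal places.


Var = n*p*(1-p) = 92 * 0.46 * 0.54 = 22.8528

22.8528


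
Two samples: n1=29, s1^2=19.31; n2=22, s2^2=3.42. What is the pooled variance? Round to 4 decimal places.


sp^2 = ((n1-1)*s1^2 + (n2-1)*s2^2)/(n1+n2-2)
(n1-1)*s1^2 = 28 * 19.31 = 540.68
(n2-1)*s2^2 = 21 * 3.42 = 71.82
numerator = 540.68 + 71.82 = 612.5
n1+n2-2 = 49
sp^2 = 612.5 / 49 = 12.5

12.5000


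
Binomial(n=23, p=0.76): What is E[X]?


E[X] = n*p = 23 * 0.76 = 17.48

17.48


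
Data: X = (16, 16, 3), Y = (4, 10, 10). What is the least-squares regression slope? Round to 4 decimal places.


b = sum((xi-xbar)(yi-ybar)) / sum((xi-xbar)^2)
n = 3, xbar = 35/3 ≈ 11.666667, ybar = 24/3 = 8
Sxy = sum((xi-xbar)(yi-ybar)) = -26
Sxx = sum((xi-xbar)^2) = 338/3 ≈ 112.666667
b = Sxy / Sxx = -3/13 ≈ -0.230769

-0.2308


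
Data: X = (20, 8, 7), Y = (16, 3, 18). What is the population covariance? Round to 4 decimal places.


Cov = (1/n)*sum((xi-xbar)(yi-ybar))
n = 3, xbar = 35/3 ≈ 11.666667, ybar = 37/3 ≈ 12.333333
sum((xi-xbar)(yi-ybar)) = 115/3 ≈ 38.333333
Cov = 38.333333 / 3 = 115/9 ≈ 12.777778

12.7778


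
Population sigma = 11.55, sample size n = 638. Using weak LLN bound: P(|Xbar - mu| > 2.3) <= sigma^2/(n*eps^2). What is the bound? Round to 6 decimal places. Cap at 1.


bound = min(1, sigma^2/(n*eps^2))
sigma^2 = 11.55^2 = 133.4025
n*eps^2 = 638 * 2.3^2 = 638 * 5.29 = 3375.02
sigma^2/(n*eps^2) = 133.4025 / 3375.02 ≈ 0.03952643

0.039526


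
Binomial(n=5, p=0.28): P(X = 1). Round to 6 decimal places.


P = C(n,k) * p^k * (1-p)^(n-k)
C(5,1) = 5
p^k = 0.28^1 = 0.28
(1-p)^(n-k) = 0.72^4 ≈ 0.2687386
P = 5 * 0.28 * 0.2687386 ≈ 0.376234

0.376234


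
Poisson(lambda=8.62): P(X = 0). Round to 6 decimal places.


P = e^(-lam) * lam^k / k!
e^(-8.62) ≈ 0.0001804603
lam^k = 8.62^0 = 1
k! = 0! = 1
P = 0.0001804603 * 1 / 1 ≈ 0.000180

0.000180


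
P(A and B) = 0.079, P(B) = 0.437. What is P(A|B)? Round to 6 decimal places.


P(A|B) = P(A and B) / P(B) = 0.079 / 0.437 = 79/437 ≈ 0.18077803

0.180778


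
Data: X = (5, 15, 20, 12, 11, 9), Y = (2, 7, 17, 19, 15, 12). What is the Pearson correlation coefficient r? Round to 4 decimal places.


r = sum((xi-xbar)(yi-ybar)) / sqrt(sum((xi-xbar)^2) * sum((yi-ybar)^2))
n = 6, xbar = 72/6 = 12, ybar = 72/6 = 12
Sxy = sum((xi-xbar)(yi-ybar)) = 92
Sxx = sum((xi-xbar)^2) = 132
Syy = sum((yi-ybar)^2) = 208
sqrt(Sxx*Syy) ≈ 165.698521
r = Sxy / sqrt(Sxx*Syy) = 92 / 165.698521 ≈ 0.555225

0.5552


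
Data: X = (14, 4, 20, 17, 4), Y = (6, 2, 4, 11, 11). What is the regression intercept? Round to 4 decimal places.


a = ybar - b*xbar, where b = sum((xi-xbar)(yi-ybar)) / sum((xi-xbar)^2)
n = 5, xbar = 59/5 = 11.8, ybar = 34/5 = 6.8
Sxy = sum((xi-xbar)(yi-ybar)) = 1.8
Sxx = sum((xi-xbar)^2) = 220.8
b = Sxy / Sxx = 3/368 ≈ 0.008152
a = 6.8 - 0.008152 * 11.8 = 2467/368 ≈ 6.703804

6.7038


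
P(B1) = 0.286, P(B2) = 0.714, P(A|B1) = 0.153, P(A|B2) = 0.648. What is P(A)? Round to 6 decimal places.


P(A) = P(A|B1)*P(B1) + P(A|B2)*P(B2)
P(A|B1)*P(B1) = 0.153 * 0.286 = 0.043758
P(A|B2)*P(B2) = 0.648 * 0.714 = 0.462672
P(A) = 0.043758 + 0.462672 = 0.50643

0.506430


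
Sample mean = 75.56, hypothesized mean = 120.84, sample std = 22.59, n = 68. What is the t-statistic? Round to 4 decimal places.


t = (xbar - mu0) / (s/sqrt(n))
xbar - mu0 = 75.56 - 120.84 = -45.28
sqrt(68) ≈ 8.24621125
s/sqrt(n) = 22.59 / 8.24621125 ≈ 2.73943988
t = -45.28 / 2.73943988 ≈ -16.528926

-16.5289


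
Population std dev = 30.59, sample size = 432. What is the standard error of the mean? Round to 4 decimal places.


SE = sigma / sqrt(n)
sqrt(432) ≈ 20.784610
SE = 30.59 / 20.784610 ≈ 1.471762

1.4718


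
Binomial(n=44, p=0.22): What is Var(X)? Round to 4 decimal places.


Var = n*p*(1-p) = 44 * 0.22 * 0.78 = 7.5504

7.5504


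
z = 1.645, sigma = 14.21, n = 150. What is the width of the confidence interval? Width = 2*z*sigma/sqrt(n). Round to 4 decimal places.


width = 2*z*sigma/sqrt(n)
2*z*sigma = 2 * 1.645 * 14.21 = 46.7509
sqrt(150) ≈ 12.247449
width = 46.7509 / 12.247449 ≈ 3.817195

3.8172


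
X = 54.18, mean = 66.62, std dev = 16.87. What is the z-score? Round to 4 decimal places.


z = (X - mu) / sigma
X - mu = 54.18 - 66.62 = -12.44
z = -12.44 / 16.87 = -1244/1687 ≈ -0.737404

-0.7374


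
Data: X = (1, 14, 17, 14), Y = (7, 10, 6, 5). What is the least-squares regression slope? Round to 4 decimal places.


b = sum((xi-xbar)(yi-ybar)) / sum((xi-xbar)^2)
n = 4, xbar = 46/4 = 11.5, ybar = 28/4 = 7
Sxy = sum((xi-xbar)(yi-ybar)) = -3
Sxx = sum((xi-xbar)^2) = 153
b = Sxy / Sxx = -1/51 ≈ -0.019608

-0.0196


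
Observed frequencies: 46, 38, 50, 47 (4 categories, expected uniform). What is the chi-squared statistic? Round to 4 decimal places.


chi2 = sum((O-E)^2/E), E = total/4
total = 181, E = 181/4 = 45.25
(46 - 45.25)^2 / 45.25 = 0.5625 / 45.25 = 9/724 ≈ 0.012431
(38 - 45.25)^2 / 45.25 = 52.5625 / 45.25 = 841/724 ≈ 1.161602
(50 - 45.25)^2 / 45.25 = 22.5625 / 45.25 = 361/724 ≈ 0.498619
(47 - 45.25)^2 / 45.25 = 3.0625 / 45.25 = 49/724 ≈ 0.067680
chi2 = 315/181 ≈ 1.740331

1.7403


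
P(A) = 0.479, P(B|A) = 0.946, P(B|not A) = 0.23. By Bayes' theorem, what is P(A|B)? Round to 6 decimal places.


P(A|B) = P(B|A)*P(A) / P(B), P(B) = P(B|A)*P(A) + P(B|not A)*P(not A)
P(B|A)*P(A) = 0.946 * 0.479 = 0.453134
P(B|not A)*P(not A) = 0.23 * 0.521 = 0.11983
P(B) = 0.453134 + 0.11983 = 0.572964
P(A|B) = 0.453134 / 0.572964 ≈ 0.79085946

0.790859


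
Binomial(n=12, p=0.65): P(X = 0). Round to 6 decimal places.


P = C(n,k) * p^k * (1-p)^(n-k)
C(12,0) = 1
p^k = 0.65^0 = 1
(1-p)^(n-k) = 0.35^12 ≈ 0.000003379221
P = 1 * 1 * 0.000003379221 ≈ 0.000003

0.000003


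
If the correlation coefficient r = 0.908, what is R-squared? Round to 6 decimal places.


R^2 = r^2 = (0.908)^2 = 0.824464

0.824464


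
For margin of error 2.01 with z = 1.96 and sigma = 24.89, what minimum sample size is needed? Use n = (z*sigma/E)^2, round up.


z*sigma/E = 1.96 * 24.89 / 2.01 = 121961/5025 ≈ 24.270846
(z*sigma/E)^2 ≈ 589.073954
round up: n = 590

590


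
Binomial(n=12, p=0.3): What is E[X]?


E[X] = n*p = 12 * 0.3 = 3.6

3.6


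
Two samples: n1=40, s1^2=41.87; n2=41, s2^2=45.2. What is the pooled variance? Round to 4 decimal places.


sp^2 = ((n1-1)*s1^2 + (n2-1)*s2^2)/(n1+n2-2)
(n1-1)*s1^2 = 39 * 41.87 = 1632.93
(n2-1)*s2^2 = 40 * 45.2 = 1808
numerator = 1632.93 + 1808 = 3440.93
n1+n2-2 = 79
sp^2 = 3440.93 / 79 = 344093/7900 ≈ 43.556076

43.5561


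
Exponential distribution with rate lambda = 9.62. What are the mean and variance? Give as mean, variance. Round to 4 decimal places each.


mean = 1/lam, var = 1/lam^2
mean = 1 / 9.62 = 50/481 ≈ 0.103950
lam^2 = 9.62^2 = 92.5444
var = 1 / 92.5444 ≈ 0.010806

0.1040, 0.0108


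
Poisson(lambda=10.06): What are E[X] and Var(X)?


E[X] = Var(X) = lambda = 10.06

10.06, 10.06


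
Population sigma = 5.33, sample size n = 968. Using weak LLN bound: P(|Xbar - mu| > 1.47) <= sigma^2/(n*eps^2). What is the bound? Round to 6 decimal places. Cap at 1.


bound = min(1, sigma^2/(n*eps^2))
sigma^2 = 5.33^2 = 28.4089
n*eps^2 = 968 * 1.47^2 = 968 * 2.1609 = 2091.7512
sigma^2/(n*eps^2) = 28.4089 / 2091.7512 ≈ 0.01358140

0.013581


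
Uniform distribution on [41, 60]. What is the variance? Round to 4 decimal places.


Var = (b-a)^2 / 12
(b-a)^2 = (60 - 41)^2 = 361
Var = 361/12 ≈ 30.083333

30.0833


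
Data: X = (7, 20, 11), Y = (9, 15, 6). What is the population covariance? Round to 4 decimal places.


Cov = (1/n)*sum((xi-xbar)(yi-ybar))
n = 3, xbar = 38/3 ≈ 12.666667, ybar = 30/3 = 10
sum((xi-xbar)(yi-ybar)) = 49
Cov = 49 / 3 = 49/3 ≈ 16.333333

16.3333


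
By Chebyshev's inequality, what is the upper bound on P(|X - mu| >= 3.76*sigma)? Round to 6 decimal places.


P <= 1/k^2
k^2 = 3.76^2 = 14.1376
1/k^2 = 1 / 14.1376 = 625/8836 ≈ 0.07073336

0.070733


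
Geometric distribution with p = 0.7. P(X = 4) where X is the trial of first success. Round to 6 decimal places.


P = (1-p)^(k-1) * p
(1-p)^(k-1) = 0.3^3 = 0.027
P = 0.027 * 0.7 = 0.0189

0.018900


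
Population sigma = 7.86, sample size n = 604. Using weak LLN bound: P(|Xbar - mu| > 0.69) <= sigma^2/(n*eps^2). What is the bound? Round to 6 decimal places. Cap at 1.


bound = min(1, sigma^2/(n*eps^2))
sigma^2 = 7.86^2 = 61.7796
n*eps^2 = 604 * 0.69^2 = 604 * 0.4761 = 287.5644
sigma^2/(n*eps^2) = 61.7796 / 287.5644 ≈ 0.21483744

0.214837


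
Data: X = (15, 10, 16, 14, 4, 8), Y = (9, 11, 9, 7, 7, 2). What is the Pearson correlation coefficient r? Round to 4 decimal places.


r = sum((xi-xbar)(yi-ybar)) / sqrt(sum((xi-xbar)^2) * sum((yi-ybar)^2))
n = 6, xbar = 67/6 ≈ 11.166667, ybar = 45/6 = 7.5
Sxy = sum((xi-xbar)(yi-ybar)) = 28.5
Sxx = sum((xi-xbar)^2) = 653/6 ≈ 108.833333
Syy = sum((yi-ybar)^2) = 47.5
sqrt(Sxx*Syy) ≈ 71.899815
r = Sxy / sqrt(Sxx*Syy) = 28.5 / 71.899815 ≈ 0.396385

0.3964


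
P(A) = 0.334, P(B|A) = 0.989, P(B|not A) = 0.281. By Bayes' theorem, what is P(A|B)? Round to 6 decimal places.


P(A|B) = P(B|A)*P(A) / P(B), P(B) = P(B|A)*P(A) + P(B|not A)*P(not A)
P(B|A)*P(A) = 0.989 * 0.334 = 0.330326
P(B|not A)*P(not A) = 0.281 * 0.666 = 0.187146
P(B) = 0.330326 + 0.187146 = 0.517472
P(A|B) = 0.330326 / 0.517472 ≈ 0.63834565

0.638346


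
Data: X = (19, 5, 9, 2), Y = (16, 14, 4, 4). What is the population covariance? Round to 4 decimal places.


Cov = (1/n)*sum((xi-xbar)(yi-ybar))
n = 4, xbar = 35/4 = 8.75, ybar = 38/4 = 9.5
sum((xi-xbar)(yi-ybar)) = 85.5
Cov = 85.5 / 4 = 21.375

21.3750


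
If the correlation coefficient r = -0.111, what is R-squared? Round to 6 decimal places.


R^2 = r^2 = (-0.111)^2 = 0.012321

0.012321


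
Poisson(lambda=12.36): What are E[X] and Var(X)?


E[X] = Var(X) = lambda = 12.36

12.36, 12.36


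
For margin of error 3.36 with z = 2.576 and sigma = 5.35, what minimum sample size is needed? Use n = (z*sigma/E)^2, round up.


z*sigma/E = 2.576 * 5.35 / 3.36 = 2461/600 ≈ 4.101667
(z*sigma/E)^2 ≈ 16.823669
round up: n = 17

17


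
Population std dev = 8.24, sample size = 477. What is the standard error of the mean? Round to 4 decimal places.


SE = sigma / sqrt(n)
sqrt(477) ≈ 21.840330
SE = 8.24 / 21.840330 ≈ 0.377284

0.3773


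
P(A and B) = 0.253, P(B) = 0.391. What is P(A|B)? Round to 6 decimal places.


P(A|B) = P(A and B) / P(B) = 0.253 / 0.391 = 11/17 ≈ 0.64705882

0.647059


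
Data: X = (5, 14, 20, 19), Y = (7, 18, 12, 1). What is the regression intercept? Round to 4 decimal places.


a = ybar - b*xbar, where b = sum((xi-xbar)(yi-ybar)) / sum((xi-xbar)^2)
n = 4, xbar = 58/4 = 14.5, ybar = 38/4 = 9.5
Sxy = sum((xi-xbar)(yi-ybar)) = -5
Sxx = sum((xi-xbar)^2) = 141
b = Sxy / Sxx = -5/141 ≈ -0.035461
a = 9.5 - (-0.035461) * 14.5 = 1412/141 ≈ 10.014184

10.0142


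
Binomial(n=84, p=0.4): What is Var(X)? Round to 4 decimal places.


Var = n*p*(1-p) = 84 * 0.4 * 0.6 = 20.16

20.1600


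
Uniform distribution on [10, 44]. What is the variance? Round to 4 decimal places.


Var = (b-a)^2 / 12
(b-a)^2 = (44 - 10)^2 = 1156
Var = 1156/12 ≈ 96.333333

96.3333


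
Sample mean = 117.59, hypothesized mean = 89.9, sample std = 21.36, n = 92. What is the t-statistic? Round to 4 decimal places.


t = (xbar - mu0) / (s/sqrt(n))
xbar - mu0 = 117.59 - 89.9 = 27.69
sqrt(92) ≈ 9.59166305
s/sqrt(n) = 21.36 / 9.59166305 ≈ 2.22693394
t = 27.69 / 2.22693394 ≈ 12.434136

12.4341


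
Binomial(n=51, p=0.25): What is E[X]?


E[X] = n*p = 51 * 0.25 = 12.75

12.75


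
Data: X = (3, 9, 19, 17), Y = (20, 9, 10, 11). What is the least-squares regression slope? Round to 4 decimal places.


b = sum((xi-xbar)(yi-ybar)) / sum((xi-xbar)^2)
n = 4, xbar = 48/4 = 12, ybar = 50/4 = 12.5
Sxy = sum((xi-xbar)(yi-ybar)) = -82
Sxx = sum((xi-xbar)^2) = 164
b = Sxy / Sxx = -0.5

-0.5000


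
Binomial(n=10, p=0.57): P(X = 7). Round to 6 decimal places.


P = C(n,k) * p^k * (1-p)^(n-k)
C(10,7) = 120
p^k = 0.57^7 ≈ 0.01954897
(1-p)^(n-k) = 0.43^3 = 0.079507
P = 120 * 0.01954897 * 0.079507 ≈ 0.186514

0.186514


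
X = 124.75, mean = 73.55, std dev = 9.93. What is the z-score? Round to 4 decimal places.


z = (X - mu) / sigma
X - mu = 124.75 - 73.55 = 51.2
z = 51.2 / 9.93 = 5120/993 ≈ 5.156093

5.1561


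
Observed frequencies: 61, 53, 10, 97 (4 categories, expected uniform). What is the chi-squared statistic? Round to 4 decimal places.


chi2 = sum((O-E)^2/E), E = total/4
total = 221, E = 221/4 = 55.25
(61 - 55.25)^2 / 55.25 = 33.0625 / 55.25 = 529/884 ≈ 0.598416
(53 - 55.25)^2 / 55.25 = 5.0625 / 55.25 = 81/884 ≈ 0.091629
(10 - 55.25)^2 / 55.25 = 2047.5625 / 55.25 = 32761/884 ≈ 37.059955
(97 - 55.25)^2 / 55.25 = 1743.0625 / 55.25 = 27889/884 ≈ 31.548643
chi2 = 15315/221 ≈ 69.298643

69.2986


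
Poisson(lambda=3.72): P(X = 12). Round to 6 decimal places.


P = e^(-lam) * lam^k / k!
e^(-3.72) ≈ 0.02423397
lam^k = 3.72^12 ≈ 7022880.499612
k! = 12! = 479001600
P = 0.02423397 * 7022880.499612 / 479001600 ≈ 0.000355

0.000355


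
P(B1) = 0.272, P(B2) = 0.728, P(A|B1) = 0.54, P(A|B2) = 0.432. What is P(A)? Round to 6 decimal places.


P(A) = P(A|B1)*P(B1) + P(A|B2)*P(B2)
P(A|B1)*P(B1) = 0.54 * 0.272 = 0.14688
P(A|B2)*P(B2) = 0.432 * 0.728 = 0.314496
P(A) = 0.14688 + 0.314496 = 0.461376

0.461376


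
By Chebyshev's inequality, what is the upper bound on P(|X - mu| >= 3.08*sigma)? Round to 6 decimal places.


P <= 1/k^2
k^2 = 3.08^2 = 9.4864
1/k^2 = 1 / 9.4864 = 625/5929 ≈ 0.10541407

0.105414


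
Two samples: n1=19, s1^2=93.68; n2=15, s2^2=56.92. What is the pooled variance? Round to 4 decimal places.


sp^2 = ((n1-1)*s1^2 + (n2-1)*s2^2)/(n1+n2-2)
(n1-1)*s1^2 = 18 * 93.68 = 1686.24
(n2-1)*s2^2 = 14 * 56.92 = 796.88
numerator = 1686.24 + 796.88 = 2483.12
n1+n2-2 = 32
sp^2 = 2483.12 / 32 = 77.5975

77.5975


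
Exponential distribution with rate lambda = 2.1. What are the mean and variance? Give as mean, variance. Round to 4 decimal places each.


mean = 1/lam, var = 1/lam^2
mean = 1 / 2.1 = 10/21 ≈ 0.476190
lam^2 = 2.1^2 = 4.41
var = 1 / 4.41 = 100/441 ≈ 0.226757

0.4762, 0.2268


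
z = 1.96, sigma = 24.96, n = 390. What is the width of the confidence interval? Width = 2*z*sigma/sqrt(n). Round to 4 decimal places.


width = 2*z*sigma/sqrt(n)
2*z*sigma = 2 * 1.96 * 24.96 = 97.8432
sqrt(390) ≈ 19.748418
width = 97.8432 / 19.748418 ≈ 4.954483

4.9545


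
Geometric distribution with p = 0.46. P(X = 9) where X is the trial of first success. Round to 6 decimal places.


P = (1-p)^(k-1) * p
(1-p)^(k-1) = 0.54^8 ≈ 0.007230196
P = 0.007230196 * 0.46 ≈ 0.003325890

0.003326


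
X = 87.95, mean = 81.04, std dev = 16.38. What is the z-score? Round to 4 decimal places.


z = (X - mu) / sigma
X - mu = 87.95 - 81.04 = 6.91
z = 6.91 / 16.38 = 691/1638 ≈ 0.421856

0.4219


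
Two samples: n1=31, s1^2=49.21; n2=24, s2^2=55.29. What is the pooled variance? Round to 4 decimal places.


sp^2 = ((n1-1)*s1^2 + (n2-1)*s2^2)/(n1+n2-2)
(n1-1)*s1^2 = 30 * 49.21 = 1476.3
(n2-1)*s2^2 = 23 * 55.29 = 1271.67
numerator = 1476.3 + 1271.67 = 2747.97
n1+n2-2 = 53
sp^2 = 2747.97 / 53 = 274797/5300 ≈ 51.848491

51.8485


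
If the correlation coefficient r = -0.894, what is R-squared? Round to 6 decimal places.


R^2 = r^2 = (-0.894)^2 = 0.799236

0.799236


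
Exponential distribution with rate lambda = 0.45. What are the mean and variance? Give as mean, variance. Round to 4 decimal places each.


mean = 1/lam, var = 1/lam^2
mean = 1 / 0.45 = 20/9 ≈ 2.222222
lam^2 = 0.45^2 = 0.2025
var = 1 / 0.2025 = 400/81 ≈ 4.938272

2.2222, 4.9383


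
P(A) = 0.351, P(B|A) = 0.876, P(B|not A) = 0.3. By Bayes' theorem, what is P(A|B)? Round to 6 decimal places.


P(A|B) = P(B|A)*P(A) / P(B), P(B) = P(B|A)*P(A) + P(B|not A)*P(not A)
P(B|A)*P(A) = 0.876 * 0.351 = 0.307476
P(B|not A)*P(not A) = 0.3 * 0.649 = 0.1947
P(B) = 0.307476 + 0.1947 = 0.502176
P(A|B) = 0.307476 / 0.502176 ≈ 0.61228733

0.612287


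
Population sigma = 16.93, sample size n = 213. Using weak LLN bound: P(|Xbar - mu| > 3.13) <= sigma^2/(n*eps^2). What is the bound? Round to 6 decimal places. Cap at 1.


bound = min(1, sigma^2/(n*eps^2))
sigma^2 = 16.93^2 = 286.6249
n*eps^2 = 213 * 3.13^2 = 213 * 9.7969 = 2086.7397
sigma^2/(n*eps^2) = 286.6249 / 2086.7397 ≈ 0.13735537

0.137355


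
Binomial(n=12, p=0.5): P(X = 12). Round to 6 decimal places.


P = C(n,k) * p^k * (1-p)^(n-k)
C(12,12) = 1
p^k = 0.5^12 = 1/4096 ≈ 0.0002441406
(1-p)^(n-k) = 0.5^0 = 1
P = 1 * 0.0002441406 * 1 = 1/4096 ≈ 0.000244

0.000244
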